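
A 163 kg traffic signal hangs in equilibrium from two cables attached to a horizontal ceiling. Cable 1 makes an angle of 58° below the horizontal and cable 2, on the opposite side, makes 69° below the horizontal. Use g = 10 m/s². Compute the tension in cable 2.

Weight W = 163 × 10 = 1630 N acts straight down.
Horizontal: T_1 cos 58° = T_2 cos 69°  →  T_1 = 0.6763 T_2.
Vertical: T_1 sin 58° + T_2 sin 69° = 1630.
Substituting the horizontal relation into the vertical equation gives 1.507 T_2 = 1630, so T_2 = 1082 N.

T_2 ≈ 1080 N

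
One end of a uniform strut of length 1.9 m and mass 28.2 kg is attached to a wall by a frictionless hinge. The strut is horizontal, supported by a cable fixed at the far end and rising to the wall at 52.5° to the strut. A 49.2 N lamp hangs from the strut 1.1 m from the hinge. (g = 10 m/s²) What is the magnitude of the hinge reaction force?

Take torques about the hinge: T sin 52.5° · 1.9 = 28.2×10×0.95 + 49.2×1.1 = 322.02 N·m.
So T = 322.02 / (0.7934 × 1.9) = 213.63 N.
ΣF_x = 0: H_x = T cos 52.5° = 130.05 N.
ΣF_y = 0: H_y = (28.2×10 + 49.2) − T sin 52.5° = 331.2 − 169.48 = 161.72 N.
|H| = √(H_x² + H_y²) = √((130.05)² + (161.72)²) = 207.52 N.

|H| ≈ 208 N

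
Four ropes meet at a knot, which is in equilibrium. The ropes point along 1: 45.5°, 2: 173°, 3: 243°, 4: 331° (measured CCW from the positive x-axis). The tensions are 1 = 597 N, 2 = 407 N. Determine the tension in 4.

Resolve: ΣF_x = 597 cos 45.5° + 407 cos 173° + T_3 cos 243° + T_4 cos 331° = 0.
        ΣF_y = 597 sin 45.5° + 407 sin 173° + T_3 sin 243° + T_4 sin 331° = 0.
The known terms sum to (14.48, 475.4) N, so -0.4540 T_3 + 0.8746 T_4 = -14.48 and -0.8910 T_3 − 0.4848 T_4 = -475.4.
Solving simultaneously: T_3 = 423.1 N, T_4 = 203.1 N.

T_4 ≈ 203 N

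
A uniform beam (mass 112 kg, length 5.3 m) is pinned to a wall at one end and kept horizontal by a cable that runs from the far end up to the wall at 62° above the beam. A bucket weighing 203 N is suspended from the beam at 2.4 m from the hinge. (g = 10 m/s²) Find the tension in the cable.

T ≈ 738 N

Take torques about the hinge: T sin 62° · 5.3 = 112×10×2.65 + 203×2.4 = 3455.2 N·m.
So T = 3455.2 / (0.8829 × 5.3) = 738.35 N.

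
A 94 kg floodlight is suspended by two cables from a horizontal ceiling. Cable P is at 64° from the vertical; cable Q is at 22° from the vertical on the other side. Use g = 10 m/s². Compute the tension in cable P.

Angles from the horizontal: cable P is 90° − 64° = 26°, cable Q is 90° − 22° = 68°.
Weight W = 94 × 10 = 940 N acts straight down.
Horizontal: T_P cos 26° = T_Q cos 68°  →  T_Q = 2.399 T_P.
Vertical: T_P sin 26° + T_Q sin 68° = 940.
Substituting the horizontal relation into the vertical equation gives 2.663 T_P = 940, so T_P = 353 N.

T_P ≈ 353 N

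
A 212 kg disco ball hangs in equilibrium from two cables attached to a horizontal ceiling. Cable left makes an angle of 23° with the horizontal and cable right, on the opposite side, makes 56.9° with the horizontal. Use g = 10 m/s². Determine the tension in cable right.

Weight W = 212 × 10 = 2120 N acts straight down.
Horizontal: T_left cos 23° = T_right cos 56.9°  →  T_left = 0.5933 T_right.
Vertical: T_left sin 23° + T_right sin 56.9° = 2120.
Substituting the horizontal relation into the vertical equation gives 1.07 T_right = 2120, so T_right = 1982 N.

T_right ≈ 1980 N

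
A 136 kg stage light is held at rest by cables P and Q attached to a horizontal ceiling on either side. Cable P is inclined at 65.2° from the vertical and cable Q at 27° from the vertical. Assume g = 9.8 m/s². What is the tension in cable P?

T_P ≈ 606 N

Angles from the horizontal: cable P is 90° − 65.2° = 24.8°, cable Q is 90° − 27° = 63°.
Weight W = 136 × 9.8 = 1333 N acts straight down.
Horizontal: T_P cos 24.8° = T_Q cos 63°  →  T_Q = 2.0 T_P.
Vertical: T_P sin 24.8° + T_Q sin 63° = 1333.
Substituting the horizontal relation into the vertical equation gives 2.201 T_P = 1333, so T_P = 605.5 N.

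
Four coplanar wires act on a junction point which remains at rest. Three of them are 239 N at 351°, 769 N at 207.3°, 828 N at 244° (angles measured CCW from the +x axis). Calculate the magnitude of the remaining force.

F ≈ 1390 N

Sum the known components: ΣF_x = -810.3 N, ΣF_y = -1134 N.
For equilibrium the remaining force must supply (−ΣF_x, −ΣF_y) = (810.3, 1134) N.
Magnitude = √((810.3)² + (1134)²) = 1394 N; direction = atan2(1134, 810.3) = 54.5°.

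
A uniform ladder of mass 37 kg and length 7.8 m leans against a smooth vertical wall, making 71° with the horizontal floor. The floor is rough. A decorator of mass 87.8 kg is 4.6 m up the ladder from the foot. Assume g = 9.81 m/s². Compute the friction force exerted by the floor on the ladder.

f ≈ 237 N

Torques about the foot: N_wall · 7.8 sin 71° = 37×9.81×3.9 cos 71° + 87.8×9.81×4.6 cos 71° → N_wall = 237.39 N.
ΣF_x = 0: f_floor = N_wall = 237.39 N.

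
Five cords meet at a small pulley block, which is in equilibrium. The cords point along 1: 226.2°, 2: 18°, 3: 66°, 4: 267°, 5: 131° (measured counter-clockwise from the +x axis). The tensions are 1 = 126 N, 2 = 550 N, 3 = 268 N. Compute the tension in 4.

T_4 ≈ 898 N

Resolve: ΣF_x = 126 cos 226.2° + 550 cos 18° + 268 cos 66° + T_4 cos 267° + T_5 cos 131° = 0.
        ΣF_y = 126 sin 226.2° + 550 sin 18° + 268 sin 66° + T_4 sin 267° + T_5 sin 131° = 0.
The known terms sum to (544.9, 323.8) N, so -0.0523 T_4 − 0.6561 T_5 = -544.9 and -0.9986 T_4 + 0.7547 T_5 = -323.8.
Solving simultaneously: T_4 = 897.8 N, T_5 = 758.9 N.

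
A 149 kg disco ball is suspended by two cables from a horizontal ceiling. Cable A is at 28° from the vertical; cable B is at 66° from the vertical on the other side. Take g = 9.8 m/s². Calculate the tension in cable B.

T_B ≈ 687 N

Angles from the horizontal: cable A is 90° − 28° = 62°, cable B is 90° − 66° = 24°.
Weight W = 149 × 9.8 = 1460 N acts straight down.
Horizontal: T_A cos 62° = T_B cos 24°  →  T_A = 1.946 T_B.
Vertical: T_A sin 62° + T_B sin 24° = 1460.
Substituting the horizontal relation into the vertical equation gives 2.125 T_B = 1460, so T_B = 687.2 N.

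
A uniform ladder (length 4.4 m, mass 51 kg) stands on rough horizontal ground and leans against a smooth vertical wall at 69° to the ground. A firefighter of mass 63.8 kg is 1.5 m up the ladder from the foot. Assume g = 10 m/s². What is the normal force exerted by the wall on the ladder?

Torques about the foot: N_wall · 4.4 sin 69° = 51×10×2.2 cos 69° + 63.8×10×1.5 cos 69° → N_wall = 181.38 N.

N_wall ≈ 181 N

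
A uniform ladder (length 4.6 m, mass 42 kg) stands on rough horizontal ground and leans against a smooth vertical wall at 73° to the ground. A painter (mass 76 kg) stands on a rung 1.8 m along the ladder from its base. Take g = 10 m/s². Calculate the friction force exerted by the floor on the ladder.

Torques about the foot: N_wall · 4.6 sin 73° = 42×10×2.3 cos 73° + 76×10×1.8 cos 73° → N_wall = 155.13 N.
ΣF_x = 0: f_floor = N_wall = 155.13 N.

f ≈ 155 N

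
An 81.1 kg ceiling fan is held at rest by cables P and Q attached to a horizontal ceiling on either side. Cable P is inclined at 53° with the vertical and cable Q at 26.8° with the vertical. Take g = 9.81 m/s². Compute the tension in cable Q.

T_Q ≈ 646 N

Angles from the horizontal: cable P is 90° − 53° = 37°, cable Q is 90° − 26.8° = 63.2°.
Weight W = 81.1 × 9.81 = 795.6 N acts straight down.
Horizontal: T_P cos 37° = T_Q cos 63.2°  →  T_P = 0.5646 T_Q.
Vertical: T_P sin 37° + T_Q sin 63.2° = 795.6.
Substituting the horizontal relation into the vertical equation gives 1.232 T_Q = 795.6, so T_Q = 645.6 N.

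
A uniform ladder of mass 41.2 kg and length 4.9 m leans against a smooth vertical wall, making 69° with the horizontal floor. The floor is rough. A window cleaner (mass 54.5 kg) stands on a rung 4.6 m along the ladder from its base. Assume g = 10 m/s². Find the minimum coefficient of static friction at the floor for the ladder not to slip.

μ_min ≈ 0.288

ΣF_y = 0: N_floor = 41.2×10 + 54.5×10 = 957 N.
Torques about the foot: N_wall · 4.9 sin 69° = 41.2×10×2.45 cos 69° + 54.5×10×4.6 cos 69° → N_wall = 275.47 N.
ΣF_x = 0: f_floor = N_wall = 275.47 N.
μ_min = f_floor / N_floor = 275.47 / 957 = 0.2879.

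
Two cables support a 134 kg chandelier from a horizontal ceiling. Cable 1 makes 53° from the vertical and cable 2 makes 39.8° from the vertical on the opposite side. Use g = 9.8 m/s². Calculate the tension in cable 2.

Angles from the horizontal: cable 1 is 90° − 53° = 37°, cable 2 is 90° − 39.8° = 50.2°.
Weight W = 134 × 9.8 = 1313 N acts straight down.
Horizontal: T_1 cos 37° = T_2 cos 50.2°  →  T_1 = 0.8015 T_2.
Vertical: T_1 sin 37° + T_2 sin 50.2° = 1313.
Substituting the horizontal relation into the vertical equation gives 1.251 T_2 = 1313, so T_2 = 1050 N.

T_2 ≈ 1050 N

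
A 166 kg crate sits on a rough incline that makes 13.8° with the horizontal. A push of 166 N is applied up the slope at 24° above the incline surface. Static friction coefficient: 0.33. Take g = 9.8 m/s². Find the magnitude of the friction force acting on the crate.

Axes along / perpendicular to the incline. W sin 13.8° = 388 N down-slope; W cos 13.8° = 1580 N into the surface.
Perpendicular: N = W cos 13.8° − P sin 24° = 1580 − 67.52 = 1512 N.
Along incline: P cos 24° + f = W sin 13.8° (friction acts up-slope) → f = 388 − 151.6 = 236.4 N.
|f| = 236.4 N ≤ μN = 499.1 N, so the crate is indeed static.

f ≈ 236 N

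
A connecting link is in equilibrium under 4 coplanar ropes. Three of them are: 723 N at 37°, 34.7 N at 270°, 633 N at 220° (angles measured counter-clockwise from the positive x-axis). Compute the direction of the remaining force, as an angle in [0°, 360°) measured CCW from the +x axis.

θ ≈ 176°

Sum the known components: ΣF_x = 92.51 N, ΣF_y = -6.472 N.
For equilibrium the remaining force must supply (−ΣF_x, −ΣF_y) = (-92.51, 6.472) N.
Magnitude = √((-92.51)² + (6.472)²) = 92.73 N; direction = atan2(6.472, -92.51) = 176.0°.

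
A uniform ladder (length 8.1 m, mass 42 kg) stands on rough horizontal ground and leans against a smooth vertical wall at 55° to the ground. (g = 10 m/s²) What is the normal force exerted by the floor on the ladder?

ΣF_y = 0: N_floor = 42×10 = 420 N.

N_floor ≈ 420 N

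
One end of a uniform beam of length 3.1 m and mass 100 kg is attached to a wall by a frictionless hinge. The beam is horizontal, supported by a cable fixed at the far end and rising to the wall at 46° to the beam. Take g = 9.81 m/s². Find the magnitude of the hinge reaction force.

|H| ≈ 682 N

Take torques about the hinge: T sin 46° · 3.1 = 100×9.81×1.55 = 1520.5 N·m.
So T = 1520.5 / (0.7193 × 3.1) = 681.88 N.
ΣF_x = 0: H_x = T cos 46° = 473.67 N.
ΣF_y = 0: H_y = (100×9.81) − T sin 46° = 981 − 490.5 = 490.5 N.
|H| = √(H_x² + H_y²) = √((473.67)² + (490.5)²) = 681.88 N.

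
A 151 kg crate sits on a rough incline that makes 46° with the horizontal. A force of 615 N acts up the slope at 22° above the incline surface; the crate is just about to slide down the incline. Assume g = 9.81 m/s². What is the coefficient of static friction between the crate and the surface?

On the verge of sliding down the incline, friction is at its maximum μN and acts up the slope.
Perpendicular to incline: N = W cos 46° − P sin 22° = 1029 − 230.4 = 798.6 N.
Along incline: P cos 22° + μN = W sin 46° → μ = (W sin 46° − P cos 22°) / N = 0.6203.

μ ≈ 0.620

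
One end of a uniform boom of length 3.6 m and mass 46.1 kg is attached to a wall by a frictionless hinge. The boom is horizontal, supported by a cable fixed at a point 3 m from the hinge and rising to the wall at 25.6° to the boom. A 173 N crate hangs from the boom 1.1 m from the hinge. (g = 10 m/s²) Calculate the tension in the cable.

Take torques about the hinge: T sin 25.6° · 3 = 46.1×10×1.8 + 173×1.1 = 1020.1 N·m.
So T = 1020.1 / (0.4321 × 3) = 786.96 N.

T ≈ 787 N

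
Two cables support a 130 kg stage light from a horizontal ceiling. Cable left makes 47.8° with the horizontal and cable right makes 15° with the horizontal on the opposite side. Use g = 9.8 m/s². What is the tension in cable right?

T_right ≈ 962 N

Weight W = 130 × 9.8 = 1274 N acts straight down.
Horizontal: T_left cos 47.8° = T_right cos 15°  →  T_left = 1.438 T_right.
Vertical: T_left sin 47.8° + T_right sin 15° = 1274.
Substituting the horizontal relation into the vertical equation gives 1.324 T_right = 1274, so T_right = 962.2 N.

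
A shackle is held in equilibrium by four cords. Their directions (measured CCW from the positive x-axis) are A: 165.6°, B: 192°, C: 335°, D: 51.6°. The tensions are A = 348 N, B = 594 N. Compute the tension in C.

T_C ≈ 716 N

Resolve: ΣF_x = 348 cos 165.6° + 594 cos 192° + T_C cos 335° + T_D cos 51.6° = 0.
        ΣF_y = 348 sin 165.6° + 594 sin 192° + T_C sin 335° + T_D sin 51.6° = 0.
The known terms sum to (-918.1, -36.96) N, so 0.9063 T_C + 0.6211 T_D = 918.1 and -0.4226 T_C + 0.7837 T_D = 36.96.
Solving simultaneously: T_C = 716 N, T_D = 433.3 N.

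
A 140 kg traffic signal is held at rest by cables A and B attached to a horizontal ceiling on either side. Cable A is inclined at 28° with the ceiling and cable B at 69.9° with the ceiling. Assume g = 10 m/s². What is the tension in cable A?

T_A ≈ 486 N

Weight W = 140 × 10 = 1400 N acts straight down.
Horizontal: T_A cos 28° = T_B cos 69.9°  →  T_B = 2.569 T_A.
Vertical: T_A sin 28° + T_B sin 69.9° = 1400.
Substituting the horizontal relation into the vertical equation gives 2.882 T_A = 1400, so T_A = 485.7 N.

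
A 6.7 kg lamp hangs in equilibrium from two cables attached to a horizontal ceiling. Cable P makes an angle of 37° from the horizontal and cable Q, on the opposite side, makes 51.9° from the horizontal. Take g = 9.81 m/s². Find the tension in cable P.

Weight W = 6.7 × 9.81 = 65.73 N acts straight down.
Horizontal: T_P cos 37° = T_Q cos 51.9°  →  T_Q = 1.294 T_P.
Vertical: T_P sin 37° + T_Q sin 51.9° = 65.73.
Substituting the horizontal relation into the vertical equation gives 1.62 T_P = 65.73, so T_P = 40.56 N.

T_P ≈ 40.6 N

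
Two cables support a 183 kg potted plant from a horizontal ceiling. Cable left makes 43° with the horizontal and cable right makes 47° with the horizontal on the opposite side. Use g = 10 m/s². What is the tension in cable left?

Weight W = 183 × 10 = 1830 N acts straight down.
Horizontal: T_left cos 43° = T_right cos 47°  →  T_right = 1.072 T_left.
Vertical: T_left sin 43° + T_right sin 47° = 1830.
Substituting the horizontal relation into the vertical equation gives 1.466 T_left = 1830, so T_left = 1248 N.

T_left ≈ 1250 N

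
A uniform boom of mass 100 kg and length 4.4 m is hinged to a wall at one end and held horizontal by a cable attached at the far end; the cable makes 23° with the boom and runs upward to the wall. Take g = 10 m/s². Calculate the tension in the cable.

T ≈ 1280 N

Take torques about the hinge: T sin 23° · 4.4 = 100×10×2.2 = 2200 N·m.
So T = 2200 / (0.3907 × 4.4) = 1279.7 N.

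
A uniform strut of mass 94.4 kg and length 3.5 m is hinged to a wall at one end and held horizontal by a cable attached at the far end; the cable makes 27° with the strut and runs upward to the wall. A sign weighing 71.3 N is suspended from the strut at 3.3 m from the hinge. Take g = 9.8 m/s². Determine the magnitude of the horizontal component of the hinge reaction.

H_x ≈ 1040 N

Take torques about the hinge: T sin 27° · 3.5 = 94.4×9.8×1.75 + 71.3×3.3 = 1854.3 N·m.
So T = 1854.3 / (0.4540 × 3.5) = 1167 N.
ΣF_x = 0: H_x = T cos 27° = 1039.8 N.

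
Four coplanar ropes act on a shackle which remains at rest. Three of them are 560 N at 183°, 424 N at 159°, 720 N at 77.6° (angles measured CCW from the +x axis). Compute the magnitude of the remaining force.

F ≈ 1150 N

Sum the known components: ΣF_x = -800.5 N, ΣF_y = 825.8 N.
For equilibrium the remaining force must supply (−ΣF_x, −ΣF_y) = (800.5, -825.8) N.
Magnitude = √((800.5)² + (-825.8)²) = 1150 N; direction = atan2(-825.8, 800.5) = 314.1°.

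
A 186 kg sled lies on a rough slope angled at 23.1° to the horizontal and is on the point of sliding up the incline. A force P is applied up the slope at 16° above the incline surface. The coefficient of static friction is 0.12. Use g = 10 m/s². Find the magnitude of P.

On the verge of sliding up the incline, friction equals μN and acts down the slope.
Perpendicular: N + P sin 16° = W cos 23.1° = 1711 N.
Along incline: P cos 16° = W sin 23.1° + μN  with W sin 23.1° = 729.7 N.
Solving the pair for P and N: P = 940.4 N, N = 1452 N (and f = μN = 174.2 N).

P ≈ 940 N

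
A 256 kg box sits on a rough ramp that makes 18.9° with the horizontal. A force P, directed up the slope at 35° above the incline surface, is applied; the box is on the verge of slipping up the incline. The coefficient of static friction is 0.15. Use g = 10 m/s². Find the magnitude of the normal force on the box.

On the verge of sliding up the incline, friction equals μN and acts down the slope.
Perpendicular: N + P sin 35° = W cos 18.9° = 2422 N.
Along incline: P cos 35° = W sin 18.9° + μN  with W sin 18.9° = 829.2 N.
Solving the pair for P and N: P = 1317 N, N = 1666 N (and f = μN = 249.9 N).

N ≈ 1670 N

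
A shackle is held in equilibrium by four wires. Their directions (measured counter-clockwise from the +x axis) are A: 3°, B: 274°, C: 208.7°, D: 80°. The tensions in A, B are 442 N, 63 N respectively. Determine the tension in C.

Resolve: ΣF_x = 442 cos 3° + 63 cos 274° + T_C cos 208.7° + T_D cos 80° = 0.
        ΣF_y = 442 sin 3° + 63 sin 274° + T_C sin 208.7° + T_D sin 80° = 0.
The known terms sum to (445.8, -39.71) N, so -0.8771 T_C + 0.1736 T_D = -445.8 and -0.4802 T_C + 0.9848 T_D = 39.71.
Solving simultaneously: T_C = 571.4 N, T_D = 318.9 N.

T_C ≈ 571 N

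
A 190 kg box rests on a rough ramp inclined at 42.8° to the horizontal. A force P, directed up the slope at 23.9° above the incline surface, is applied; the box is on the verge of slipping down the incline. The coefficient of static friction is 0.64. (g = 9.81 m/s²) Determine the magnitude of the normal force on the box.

On the verge of sliding down the incline, friction equals μN and acts up the slope.
Perpendicular: N + P sin 23.9° = W cos 42.8° = 1368 N.
Along incline: P cos 23.9° + μN = W sin 42.8° with W sin 42.8° = 1266 N.
Solving the pair for P and N: P = 597.2 N, N = 1126 N (and f = μN = 720.4 N).

N ≈ 1130 N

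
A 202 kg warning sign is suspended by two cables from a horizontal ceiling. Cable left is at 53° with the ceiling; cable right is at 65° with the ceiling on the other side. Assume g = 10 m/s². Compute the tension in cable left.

T_left ≈ 967 N

Weight W = 202 × 10 = 2020 N acts straight down.
Horizontal: T_left cos 53° = T_right cos 65°  →  T_right = 1.424 T_left.
Vertical: T_left sin 53° + T_right sin 65° = 2020.
Substituting the horizontal relation into the vertical equation gives 2.089 T_left = 2020, so T_left = 966.9 N.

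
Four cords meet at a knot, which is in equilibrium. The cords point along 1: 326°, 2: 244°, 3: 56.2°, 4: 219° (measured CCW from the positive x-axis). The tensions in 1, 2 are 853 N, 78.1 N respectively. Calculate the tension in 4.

Resolve: ΣF_x = 853 cos 326° + 78.1 cos 244° + T_3 cos 56.2° + T_4 cos 219° = 0.
        ΣF_y = 853 sin 326° + 78.1 sin 244° + T_3 sin 56.2° + T_4 sin 219° = 0.
The known terms sum to (672.9, -547.2) N, so 0.5563 T_3 − 0.7771 T_4 = -672.9 and 0.8310 T_3 − 0.6293 T_4 = 547.2.
Solving simultaneously: T_3 = 2870 N, T_4 = 2920 N.

T_4 ≈ 2920 N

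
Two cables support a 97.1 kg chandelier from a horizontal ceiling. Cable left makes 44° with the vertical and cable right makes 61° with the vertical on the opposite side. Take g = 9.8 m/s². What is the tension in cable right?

Angles from the horizontal: cable left is 90° − 44° = 46°, cable right is 90° − 61° = 29°.
Weight W = 97.1 × 9.8 = 951.6 N acts straight down.
Horizontal: T_left cos 46° = T_right cos 29°  →  T_left = 1.259 T_right.
Vertical: T_left sin 46° + T_right sin 29° = 951.6.
Substituting the horizontal relation into the vertical equation gives 1.391 T_right = 951.6, so T_right = 684.3 N.

T_right ≈ 684 N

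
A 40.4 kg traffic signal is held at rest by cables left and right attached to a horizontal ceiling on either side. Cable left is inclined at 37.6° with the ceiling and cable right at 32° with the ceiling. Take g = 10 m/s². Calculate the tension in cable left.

Weight W = 40.4 × 10 = 404 N acts straight down.
Horizontal: T_left cos 37.6° = T_right cos 32°  →  T_right = 0.9343 T_left.
Vertical: T_left sin 37.6° + T_right sin 32° = 404.
Substituting the horizontal relation into the vertical equation gives 1.105 T_left = 404, so T_left = 365.5 N.

T_left ≈ 366 N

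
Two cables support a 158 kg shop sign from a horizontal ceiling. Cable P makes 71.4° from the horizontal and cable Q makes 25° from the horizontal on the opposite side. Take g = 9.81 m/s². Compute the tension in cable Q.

Weight W = 158 × 9.81 = 1550 N acts straight down.
Horizontal: T_P cos 71.4° = T_Q cos 25°  →  T_P = 2.841 T_Q.
Vertical: T_P sin 71.4° + T_Q sin 25° = 1550.
Substituting the horizontal relation into the vertical equation gives 3.116 T_Q = 1550, so T_Q = 497.5 N.

T_Q ≈ 497 N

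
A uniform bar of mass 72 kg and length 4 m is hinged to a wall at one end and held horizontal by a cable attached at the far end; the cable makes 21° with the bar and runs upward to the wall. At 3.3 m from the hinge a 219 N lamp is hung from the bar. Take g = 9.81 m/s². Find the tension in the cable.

Take torques about the hinge: T sin 21° · 4 = 72×9.81×2 + 219×3.3 = 2135.3 N·m.
So T = 2135.3 / (0.3584 × 4) = 1489.6 N.

T ≈ 1490 N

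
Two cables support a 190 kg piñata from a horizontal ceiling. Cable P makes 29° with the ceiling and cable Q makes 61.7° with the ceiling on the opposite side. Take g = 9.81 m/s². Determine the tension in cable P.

Weight W = 190 × 9.81 = 1864 N acts straight down.
Horizontal: T_P cos 29° = T_Q cos 61.7°  →  T_Q = 1.845 T_P.
Vertical: T_P sin 29° + T_Q sin 61.7° = 1864.
Substituting the horizontal relation into the vertical equation gives 2.109 T_P = 1864, so T_P = 883.7 N.

T_P ≈ 884 N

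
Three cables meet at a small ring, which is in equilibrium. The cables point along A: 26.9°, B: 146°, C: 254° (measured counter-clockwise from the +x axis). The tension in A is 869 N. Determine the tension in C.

T_C ≈ 798 N

Resolve: ΣF_x = 869 cos 26.9° + T_B cos 146° + T_C cos 254° = 0.
        ΣF_y = 869 sin 26.9° + T_B sin 146° + T_C sin 254° = 0.
The known terms sum to (775, 393.2) N, so -0.8290 T_B − 0.2756 T_C = -775 and 0.5592 T_B − 0.9613 T_C = -393.2.
Solving simultaneously: T_B = 669.3 N, T_C = 798.4 N.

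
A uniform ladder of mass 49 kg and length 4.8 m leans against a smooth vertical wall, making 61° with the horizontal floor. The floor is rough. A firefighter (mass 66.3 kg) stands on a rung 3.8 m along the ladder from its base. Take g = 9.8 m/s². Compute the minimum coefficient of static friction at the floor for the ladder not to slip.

μ_min ≈ 0.370

ΣF_y = 0: N_floor = 49×9.8 + 66.3×9.8 = 1129.9 N.
Torques about the foot: N_wall · 4.8 sin 61° = 49×9.8×2.4 cos 61° + 66.3×9.8×3.8 cos 61° → N_wall = 418.21 N.
ΣF_x = 0: f_floor = N_wall = 418.21 N.
μ_min = f_floor / N_floor = 418.21 / 1129.9 = 0.3701.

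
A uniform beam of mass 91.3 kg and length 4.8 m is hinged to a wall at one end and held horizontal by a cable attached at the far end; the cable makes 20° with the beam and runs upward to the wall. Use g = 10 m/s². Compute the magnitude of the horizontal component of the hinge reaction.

H_x ≈ 1250 N

Take torques about the hinge: T sin 20° · 4.8 = 91.3×10×2.4 = 2191.2 N·m.
So T = 2191.2 / (0.3420 × 4.8) = 1334.7 N.
ΣF_x = 0: H_x = T cos 20° = 1254.2 N.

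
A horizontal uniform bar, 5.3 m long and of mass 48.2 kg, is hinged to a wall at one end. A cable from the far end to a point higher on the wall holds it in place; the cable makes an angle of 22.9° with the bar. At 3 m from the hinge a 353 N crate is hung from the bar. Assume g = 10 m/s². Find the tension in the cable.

T ≈ 1130 N

Take torques about the hinge: T sin 22.9° · 5.3 = 48.2×10×2.65 + 353×3 = 2336.3 N·m.
So T = 2336.3 / (0.3891 × 5.3) = 1132.8 N.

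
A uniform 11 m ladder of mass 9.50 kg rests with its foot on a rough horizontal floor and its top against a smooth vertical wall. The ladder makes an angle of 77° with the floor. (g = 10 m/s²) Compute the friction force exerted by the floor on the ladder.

Torques about the foot: N_wall · 11 sin 77° = 9.50×10×5.5 cos 77° → N_wall = 10.966 N.
ΣF_x = 0: f_floor = N_wall = 10.966 N.

f ≈ 11 N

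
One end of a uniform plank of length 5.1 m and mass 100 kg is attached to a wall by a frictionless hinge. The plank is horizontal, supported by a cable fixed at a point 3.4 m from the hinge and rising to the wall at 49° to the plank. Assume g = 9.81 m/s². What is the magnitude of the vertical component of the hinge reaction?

Take torques about the hinge: T sin 49° · 3.4 = 100×9.81×2.55 = 2501.5 N·m.
So T = 2501.5 / (0.7547 × 3.4) = 974.88 N.
ΣF_y = 0: H_y = (100×9.81) − T sin 49° = 981 − 735.75 = 245.25 N.

|H_y| ≈ 245 N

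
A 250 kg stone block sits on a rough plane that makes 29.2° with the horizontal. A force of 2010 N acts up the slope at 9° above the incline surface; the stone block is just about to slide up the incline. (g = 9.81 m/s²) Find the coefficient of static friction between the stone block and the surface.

On the verge of sliding up the incline, friction is at its maximum μN and acts down the slope.
Perpendicular to incline: N = W cos 29.2° − P sin 9° = 2141 − 314.4 = 1826 N.
Along incline: P cos 9° − μN = W sin 29.2° → μ = −(W sin 29.2° − P cos 9°) / N = 0.4319.

μ ≈ 0.432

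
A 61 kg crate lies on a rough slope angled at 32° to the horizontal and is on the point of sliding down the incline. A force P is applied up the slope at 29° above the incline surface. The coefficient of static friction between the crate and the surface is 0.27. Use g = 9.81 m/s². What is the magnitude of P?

P ≈ 242 N

On the verge of sliding down the incline, friction equals μN and acts up the slope.
Perpendicular: N + P sin 29° = W cos 32° = 507.5 N.
Along incline: P cos 29° + μN = W sin 32° with W sin 32° = 317.1 N.
Solving the pair for P and N: P = 242.1 N, N = 390.1 N (and f = μN = 105.3 N).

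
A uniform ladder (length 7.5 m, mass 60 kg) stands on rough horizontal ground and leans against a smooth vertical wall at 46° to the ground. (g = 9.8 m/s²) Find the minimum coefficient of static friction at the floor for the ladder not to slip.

ΣF_y = 0: N_floor = 60×9.8 = 588 N.
Torques about the foot: N_wall · 7.5 sin 46° = 60×9.8×3.75 cos 46° → N_wall = 283.91 N.
ΣF_x = 0: f_floor = N_wall = 283.91 N.
μ_min = f_floor / N_floor = 283.91 / 588 = 0.4828.

μ_min ≈ 0.483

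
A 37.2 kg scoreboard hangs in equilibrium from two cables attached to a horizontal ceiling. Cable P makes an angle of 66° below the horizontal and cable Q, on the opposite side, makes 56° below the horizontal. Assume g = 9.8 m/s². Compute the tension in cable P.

T_P ≈ 240 N

Weight W = 37.2 × 9.8 = 364.6 N acts straight down.
Horizontal: T_P cos 66° = T_Q cos 56°  →  T_Q = 0.7274 T_P.
Vertical: T_P sin 66° + T_Q sin 56° = 364.6.
Substituting the horizontal relation into the vertical equation gives 1.517 T_P = 364.6, so T_P = 240.4 N.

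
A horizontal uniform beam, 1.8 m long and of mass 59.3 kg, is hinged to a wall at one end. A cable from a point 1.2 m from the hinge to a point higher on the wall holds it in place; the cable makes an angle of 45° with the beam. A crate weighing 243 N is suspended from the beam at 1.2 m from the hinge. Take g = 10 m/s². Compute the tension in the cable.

T ≈ 973 N

Take torques about the hinge: T sin 45° · 1.2 = 59.3×10×0.9 + 243×1.2 = 825.3 N·m.
So T = 825.3 / (0.7071 × 1.2) = 972.63 N.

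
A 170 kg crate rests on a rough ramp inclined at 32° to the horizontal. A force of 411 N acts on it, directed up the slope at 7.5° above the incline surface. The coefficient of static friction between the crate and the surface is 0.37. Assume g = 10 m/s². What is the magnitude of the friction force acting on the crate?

Axes along / perpendicular to the incline. W sin 32° = 900.9 N down-slope; W cos 32° = 1442 N into the surface.
Perpendicular: N = W cos 32° − P sin 7.5° = 1442 − 53.65 = 1388 N.
Along incline: P cos 7.5° + f = W sin 32° (friction acts up-slope) → f = 900.9 − 407.5 = 493.4 N.
|f| = 493.4 N ≤ μN = 513.6 N, so the crate is indeed static.

f ≈ 493 N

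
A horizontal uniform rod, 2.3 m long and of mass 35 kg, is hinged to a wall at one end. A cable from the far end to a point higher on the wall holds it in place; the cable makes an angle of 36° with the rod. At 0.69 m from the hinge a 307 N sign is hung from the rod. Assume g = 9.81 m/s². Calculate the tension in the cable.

T ≈ 449 N

Take torques about the hinge: T sin 36° · 2.3 = 35×9.81×1.15 + 307×0.69 = 606.68 N·m.
So T = 606.68 / (0.5878 × 2.3) = 448.76 N.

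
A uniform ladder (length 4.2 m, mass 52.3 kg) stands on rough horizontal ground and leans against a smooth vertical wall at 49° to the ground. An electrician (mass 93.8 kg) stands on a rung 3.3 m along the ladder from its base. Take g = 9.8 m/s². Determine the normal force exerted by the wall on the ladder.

N_wall ≈ 851 N

Torques about the foot: N_wall · 4.2 sin 49° = 52.3×9.8×2.1 cos 49° + 93.8×9.8×3.3 cos 49° → N_wall = 850.62 N.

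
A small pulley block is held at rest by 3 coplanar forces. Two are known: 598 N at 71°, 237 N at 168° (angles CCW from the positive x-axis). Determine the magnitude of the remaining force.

F ≈ 616 N

Sum the known components: ΣF_x = -37.13 N, ΣF_y = 614.7 N.
For equilibrium the remaining force must supply (−ΣF_x, −ΣF_y) = (37.13, -614.7) N.
Magnitude = √((37.13)² + (-614.7)²) = 615.8 N; direction = atan2(-614.7, 37.13) = 273.5°.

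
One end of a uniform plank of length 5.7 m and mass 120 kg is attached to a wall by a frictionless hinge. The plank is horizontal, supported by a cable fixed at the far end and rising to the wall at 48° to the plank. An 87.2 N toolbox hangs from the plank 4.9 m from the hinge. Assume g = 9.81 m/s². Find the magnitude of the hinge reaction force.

Take torques about the hinge: T sin 48° · 5.7 = 120×9.81×2.85 + 87.2×4.9 = 3782.3 N·m.
So T = 3782.3 / (0.7431 × 5.7) = 892.91 N.
ΣF_x = 0: H_x = T cos 48° = 597.47 N.
ΣF_y = 0: H_y = (120×9.81 + 87.2) − T sin 48° = 1264.4 − 663.56 = 600.84 N.
|H| = √(H_x² + H_y²) = √((597.47)² + (600.84)²) = 847.34 N.

|H| ≈ 847 N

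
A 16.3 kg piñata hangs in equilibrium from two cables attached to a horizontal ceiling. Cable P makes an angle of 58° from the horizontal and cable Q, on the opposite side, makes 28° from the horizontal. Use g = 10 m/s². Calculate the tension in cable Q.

Weight W = 16.3 × 10 = 163 N acts straight down.
Horizontal: T_P cos 58° = T_Q cos 28°  →  T_P = 1.666 T_Q.
Vertical: T_P sin 58° + T_Q sin 28° = 163.
Substituting the horizontal relation into the vertical equation gives 1.882 T_Q = 163, so T_Q = 86.59 N.

T_Q ≈ 86.6 N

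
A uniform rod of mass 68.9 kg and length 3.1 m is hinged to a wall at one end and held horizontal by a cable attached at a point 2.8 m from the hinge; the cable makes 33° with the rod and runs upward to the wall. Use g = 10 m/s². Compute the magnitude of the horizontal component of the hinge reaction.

H_x ≈ 587 N

Take torques about the hinge: T sin 33° · 2.8 = 68.9×10×1.55 = 1068 N·m.
So T = 1068 / (0.5446 × 2.8) = 700.3 N.
ΣF_x = 0: H_x = T cos 33° = 587.32 N.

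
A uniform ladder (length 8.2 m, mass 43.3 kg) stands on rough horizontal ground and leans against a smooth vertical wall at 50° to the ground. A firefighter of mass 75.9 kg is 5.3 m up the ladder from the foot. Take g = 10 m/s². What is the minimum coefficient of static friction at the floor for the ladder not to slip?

ΣF_y = 0: N_floor = 43.3×10 + 75.9×10 = 1192 N.
Torques about the foot: N_wall · 8.2 sin 50° = 43.3×10×4.1 cos 50° + 75.9×10×5.3 cos 50° → N_wall = 593.3 N.
ΣF_x = 0: f_floor = N_wall = 593.3 N.
μ_min = f_floor / N_floor = 593.3 / 1192 = 0.4977.

μ_min ≈ 0.498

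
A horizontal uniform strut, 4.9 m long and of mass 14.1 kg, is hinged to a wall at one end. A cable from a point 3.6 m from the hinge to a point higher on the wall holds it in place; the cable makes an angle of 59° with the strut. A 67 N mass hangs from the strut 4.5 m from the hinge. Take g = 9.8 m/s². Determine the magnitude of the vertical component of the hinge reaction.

|H_y| ≈ 27.4 N

Take torques about the hinge: T sin 59° · 3.6 = 14.1×9.8×2.45 + 67×4.5 = 640.04 N·m.
So T = 640.04 / (0.8572 × 3.6) = 207.41 N.
ΣF_y = 0: H_y = (14.1×9.8 + 67) − T sin 59° = 205.18 − 177.79 = 27.391 N.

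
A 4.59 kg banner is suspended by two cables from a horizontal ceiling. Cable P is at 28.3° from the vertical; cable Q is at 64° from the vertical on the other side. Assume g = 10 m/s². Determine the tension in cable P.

Angles from the horizontal: cable P is 90° − 28.3° = 61.7°, cable Q is 90° − 64° = 26°.
Weight W = 4.59 × 10 = 45.9 N acts straight down.
Horizontal: T_P cos 61.7° = T_Q cos 26°  →  T_Q = 0.5275 T_P.
Vertical: T_P sin 61.7° + T_Q sin 26° = 45.9.
Substituting the horizontal relation into the vertical equation gives 1.112 T_P = 45.9, so T_P = 41.29 N.

T_P ≈ 41.3 N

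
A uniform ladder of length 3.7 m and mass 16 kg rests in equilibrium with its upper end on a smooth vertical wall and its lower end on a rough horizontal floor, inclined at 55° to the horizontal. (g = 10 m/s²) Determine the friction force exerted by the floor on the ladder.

Torques about the foot: N_wall · 3.7 sin 55° = 16×10×1.85 cos 55° → N_wall = 56.017 N.
ΣF_x = 0: f_floor = N_wall = 56.017 N.

f ≈ 56 N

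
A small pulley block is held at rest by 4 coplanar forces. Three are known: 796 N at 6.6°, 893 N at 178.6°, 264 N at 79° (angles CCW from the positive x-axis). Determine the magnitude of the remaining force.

F ≈ 376 N

Sum the known components: ΣF_x = -51.64 N, ΣF_y = 372.5 N.
For equilibrium the remaining force must supply (−ΣF_x, −ΣF_y) = (51.64, -372.5) N.
Magnitude = √((51.64)² + (-372.5)²) = 376 N; direction = atan2(-372.5, 51.64) = 277.9°.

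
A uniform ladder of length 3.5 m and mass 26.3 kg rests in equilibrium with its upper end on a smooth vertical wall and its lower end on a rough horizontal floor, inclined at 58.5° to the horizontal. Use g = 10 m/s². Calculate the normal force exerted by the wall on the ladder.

N_wall ≈ 80.6 N

Torques about the foot: N_wall · 3.5 sin 58.5° = 26.3×10×1.75 cos 58.5° → N_wall = 80.583 N.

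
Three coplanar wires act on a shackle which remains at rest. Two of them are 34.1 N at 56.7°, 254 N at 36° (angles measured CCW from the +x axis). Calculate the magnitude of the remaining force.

Sum the known components: ΣF_x = 224.2 N, ΣF_y = 177.8 N.
For equilibrium the remaining force must supply (−ΣF_x, −ΣF_y) = (-224.2, -177.8) N.
Magnitude = √((-224.2)² + (-177.8)²) = 286.2 N; direction = atan2(-177.8, -224.2) = 218.4°.

F ≈ 286 N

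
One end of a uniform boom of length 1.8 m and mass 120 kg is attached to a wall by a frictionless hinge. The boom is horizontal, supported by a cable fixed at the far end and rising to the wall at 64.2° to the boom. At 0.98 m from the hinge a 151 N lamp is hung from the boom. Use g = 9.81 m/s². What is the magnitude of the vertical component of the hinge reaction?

|H_y| ≈ 657 N

Take torques about the hinge: T sin 64.2° · 1.8 = 120×9.81×0.9 + 151×0.98 = 1207.5 N·m.
So T = 1207.5 / (0.9003 × 1.8) = 745.08 N.
ΣF_y = 0: H_y = (120×9.81 + 151) − T sin 64.2° = 1328.2 − 670.81 = 657.39 N.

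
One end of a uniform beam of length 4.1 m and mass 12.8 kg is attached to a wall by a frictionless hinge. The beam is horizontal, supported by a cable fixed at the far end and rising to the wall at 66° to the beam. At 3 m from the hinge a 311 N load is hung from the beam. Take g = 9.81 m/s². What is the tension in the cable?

T ≈ 318 N

Take torques about the hinge: T sin 66° · 4.1 = 12.8×9.81×2.05 + 311×3 = 1190.4 N·m.
So T = 1190.4 / (0.9135 × 4.1) = 317.82 N.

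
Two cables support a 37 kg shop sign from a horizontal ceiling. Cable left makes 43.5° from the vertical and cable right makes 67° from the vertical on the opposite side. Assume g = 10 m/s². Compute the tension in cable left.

Angles from the horizontal: cable left is 90° − 43.5° = 46.5°, cable right is 90° − 67° = 23°.
Weight W = 37 × 10 = 370 N acts straight down.
Horizontal: T_left cos 46.5° = T_right cos 23°  →  T_right = 0.7478 T_left.
Vertical: T_left sin 46.5° + T_right sin 23° = 370.
Substituting the horizontal relation into the vertical equation gives 1.018 T_left = 370, so T_left = 363.6 N.

T_left ≈ 364 N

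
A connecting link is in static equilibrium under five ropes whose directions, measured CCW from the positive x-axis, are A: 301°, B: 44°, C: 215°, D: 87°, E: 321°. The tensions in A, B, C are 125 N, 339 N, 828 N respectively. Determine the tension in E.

T_E ≈ 434 N

Resolve: ΣF_x = 125 cos 301° + 339 cos 44° + 828 cos 215° + T_D cos 87° + T_E cos 321° = 0.
        ΣF_y = 125 sin 301° + 339 sin 44° + 828 sin 215° + T_D sin 87° + T_E sin 321° = 0.
The known terms sum to (-370, -346.6) N, so 0.0523 T_D + 0.7771 T_E = 370 and 0.9986 T_D − 0.6293 T_E = 346.6.
Solving simultaneously: T_D = 620.8 N, T_E = 434.3 N.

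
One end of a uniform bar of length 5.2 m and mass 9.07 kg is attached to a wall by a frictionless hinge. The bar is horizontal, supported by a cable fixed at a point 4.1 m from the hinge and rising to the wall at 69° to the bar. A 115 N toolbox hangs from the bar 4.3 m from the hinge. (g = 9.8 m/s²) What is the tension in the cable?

T ≈ 190 N

Take torques about the hinge: T sin 69° · 4.1 = 9.07×9.8×2.6 + 115×4.3 = 725.6 N·m.
So T = 725.6 / (0.9336 × 4.1) = 189.57 N.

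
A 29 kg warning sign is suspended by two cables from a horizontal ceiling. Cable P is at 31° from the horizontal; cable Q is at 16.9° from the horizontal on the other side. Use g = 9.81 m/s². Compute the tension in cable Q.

T_Q ≈ 329 N

Weight W = 29 × 9.81 = 284.5 N acts straight down.
Horizontal: T_P cos 31° = T_Q cos 16.9°  →  T_P = 1.116 T_Q.
Vertical: T_P sin 31° + T_Q sin 16.9° = 284.5.
Substituting the horizontal relation into the vertical equation gives 0.8656 T_Q = 284.5, so T_Q = 328.7 N.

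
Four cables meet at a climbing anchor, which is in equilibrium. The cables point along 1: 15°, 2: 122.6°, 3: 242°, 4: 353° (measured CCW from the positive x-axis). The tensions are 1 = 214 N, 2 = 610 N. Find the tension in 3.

Resolve: ΣF_x = 214 cos 15° + 610 cos 122.6° + T_3 cos 242° + T_4 cos 353° = 0.
        ΣF_y = 214 sin 15° + 610 sin 122.6° + T_3 sin 242° + T_4 sin 353° = 0.
The known terms sum to (-121.9, 569.3) N, so -0.4695 T_3 + 0.9925 T_4 = 121.9 and -0.8829 T_3 − 0.1219 T_4 = -569.3.
Solving simultaneously: T_3 = 589.3 N, T_4 = 401.6 N.

T_3 ≈ 589 N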